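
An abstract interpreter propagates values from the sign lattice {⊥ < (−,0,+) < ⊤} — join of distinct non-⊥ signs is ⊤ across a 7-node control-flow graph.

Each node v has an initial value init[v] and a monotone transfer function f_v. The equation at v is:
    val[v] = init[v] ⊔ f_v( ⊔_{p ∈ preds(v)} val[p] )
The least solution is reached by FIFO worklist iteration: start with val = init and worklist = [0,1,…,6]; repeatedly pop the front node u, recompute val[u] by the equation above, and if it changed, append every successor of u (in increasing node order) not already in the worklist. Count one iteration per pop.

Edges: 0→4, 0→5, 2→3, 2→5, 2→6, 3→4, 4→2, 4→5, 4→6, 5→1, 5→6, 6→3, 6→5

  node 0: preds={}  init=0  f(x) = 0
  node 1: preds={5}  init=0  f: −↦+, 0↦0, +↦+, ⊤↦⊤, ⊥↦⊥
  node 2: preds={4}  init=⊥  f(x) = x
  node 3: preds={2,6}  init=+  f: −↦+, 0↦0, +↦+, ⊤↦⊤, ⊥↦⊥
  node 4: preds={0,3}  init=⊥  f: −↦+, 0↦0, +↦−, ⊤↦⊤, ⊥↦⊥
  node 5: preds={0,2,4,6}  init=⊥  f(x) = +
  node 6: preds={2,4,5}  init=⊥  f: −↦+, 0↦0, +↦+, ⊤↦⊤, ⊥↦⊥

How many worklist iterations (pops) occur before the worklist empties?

13

Worklist (13 pops):
  #1 pop 0: in=⊥ → 0 (no change)
  #2 pop 1: in=⊥ → 0 (no change)
  #3 pop 2: in=⊥ → ⊥ (no change)
  #4 pop 3: in=⊥ → + (no change)
  #5 pop 4: in=⊤ → ⊤ (was ⊥); enqueue [2]
  #6 pop 5: in=⊤ → + (was ⊥); enqueue [1]
  #7 pop 6: in=⊤ → ⊤ (was ⊥); enqueue [3,5]
  #8 pop 2: in=⊤ → ⊤ (was ⊥); enqueue [6]
  #9 pop 1: in=+ → ⊤ (was 0); enqueue []
  #10 pop 3: in=⊤ → ⊤ (was +); enqueue [4]
  #11 pop 5: in=⊤ → + (no change)
  #12 pop 6: in=⊤ → ⊤ (no change)
  #13 pop 4: in=⊤ → ⊤ (no change)

Fixpoint:
  val[0] = 0
  val[1] = ⊤
  val[2] = ⊤
  val[3] = ⊤
  val[4] = ⊤
  val[5] = +
  val[6] = ⊤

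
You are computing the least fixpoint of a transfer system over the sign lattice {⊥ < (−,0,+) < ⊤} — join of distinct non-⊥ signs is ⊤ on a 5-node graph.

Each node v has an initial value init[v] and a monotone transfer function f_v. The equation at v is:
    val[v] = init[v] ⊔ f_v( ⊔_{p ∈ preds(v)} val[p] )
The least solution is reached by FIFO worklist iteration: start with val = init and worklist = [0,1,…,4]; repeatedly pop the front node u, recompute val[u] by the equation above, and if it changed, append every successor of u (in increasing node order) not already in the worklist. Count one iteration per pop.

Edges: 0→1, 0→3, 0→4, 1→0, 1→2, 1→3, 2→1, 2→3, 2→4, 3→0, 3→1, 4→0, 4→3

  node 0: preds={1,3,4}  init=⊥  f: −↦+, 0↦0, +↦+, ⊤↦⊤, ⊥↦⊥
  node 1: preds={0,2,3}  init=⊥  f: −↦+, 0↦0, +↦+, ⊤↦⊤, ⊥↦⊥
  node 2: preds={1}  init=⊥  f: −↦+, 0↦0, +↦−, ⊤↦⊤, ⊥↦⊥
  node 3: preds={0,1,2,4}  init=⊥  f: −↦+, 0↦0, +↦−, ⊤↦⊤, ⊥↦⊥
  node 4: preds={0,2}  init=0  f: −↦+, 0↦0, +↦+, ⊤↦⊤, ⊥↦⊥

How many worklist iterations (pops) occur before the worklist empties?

Worklist (7 pops):
  #1 pop 0: in=0 → 0 (was ⊥); enqueue []
  #2 pop 1: in=0 → 0 (was ⊥); enqueue [0]
  #3 pop 2: in=0 → 0 (was ⊥); enqueue [1]
  #4 pop 3: in=0 → 0 (was ⊥); enqueue []
  #5 pop 4: in=0 → 0 (no change)
  #6 pop 0: in=0 → 0 (no change)
  #7 pop 1: in=0 → 0 (no change)

Fixpoint:
  val[0] = 0
  val[1] = 0
  val[2] = 0
  val[3] = 0
  val[4] = 0

7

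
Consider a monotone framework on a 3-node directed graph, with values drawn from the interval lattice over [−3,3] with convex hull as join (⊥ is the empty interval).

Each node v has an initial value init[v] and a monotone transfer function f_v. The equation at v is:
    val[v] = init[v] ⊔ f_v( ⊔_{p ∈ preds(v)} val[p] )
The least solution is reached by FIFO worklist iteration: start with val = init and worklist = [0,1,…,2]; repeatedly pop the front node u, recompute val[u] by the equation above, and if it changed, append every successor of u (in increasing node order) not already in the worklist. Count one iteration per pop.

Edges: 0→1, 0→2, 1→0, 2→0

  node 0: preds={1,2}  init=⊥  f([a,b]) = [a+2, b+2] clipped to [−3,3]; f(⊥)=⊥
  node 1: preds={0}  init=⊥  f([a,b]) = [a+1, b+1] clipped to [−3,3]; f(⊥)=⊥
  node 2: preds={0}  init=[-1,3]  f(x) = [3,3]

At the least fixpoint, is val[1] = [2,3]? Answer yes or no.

yes

Worklist (4 pops):
  #1 pop 0: in=[-1,3] → [1,3] (was ⊥); enqueue []
  #2 pop 1: in=[1,3] → [2,3] (was ⊥); enqueue [0]
  #3 pop 2: in=[1,3] → [-1,3] (no change)
  #4 pop 0: in=[-1,3] → [1,3] (no change)

Fixpoint:
  val[0] = [1,3]
  val[1] = [2,3]
  val[2] = [-1,3]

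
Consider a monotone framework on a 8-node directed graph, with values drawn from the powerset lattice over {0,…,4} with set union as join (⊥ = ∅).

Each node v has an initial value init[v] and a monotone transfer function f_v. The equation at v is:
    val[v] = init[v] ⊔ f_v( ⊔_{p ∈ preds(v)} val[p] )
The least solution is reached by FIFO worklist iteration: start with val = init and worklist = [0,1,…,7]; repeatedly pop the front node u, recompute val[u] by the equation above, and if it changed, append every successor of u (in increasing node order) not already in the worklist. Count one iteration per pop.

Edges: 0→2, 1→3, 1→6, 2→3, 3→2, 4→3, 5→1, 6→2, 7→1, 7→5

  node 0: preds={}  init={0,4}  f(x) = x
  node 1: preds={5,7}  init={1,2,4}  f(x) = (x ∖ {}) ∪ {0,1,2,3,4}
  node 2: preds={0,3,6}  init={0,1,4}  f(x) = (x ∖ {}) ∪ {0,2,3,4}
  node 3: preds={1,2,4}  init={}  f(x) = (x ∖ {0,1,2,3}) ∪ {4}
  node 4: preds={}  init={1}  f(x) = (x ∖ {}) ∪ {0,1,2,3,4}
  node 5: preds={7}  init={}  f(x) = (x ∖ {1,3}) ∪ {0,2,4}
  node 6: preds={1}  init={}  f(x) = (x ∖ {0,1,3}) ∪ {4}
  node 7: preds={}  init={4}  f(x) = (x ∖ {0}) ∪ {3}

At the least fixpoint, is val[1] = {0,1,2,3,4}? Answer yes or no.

Iteration log — 12 steps:
  step 1. node 0  ⊔preds={}  new={0,4}  stable
  step 2. node 1  ⊔preds={4}  new={0,1,2,3,4}  old={1,2,4}  +wl: 
  step 3. node 2  ⊔preds={0,4}  new={0,1,2,3,4}  old={0,1,4}  +wl: 
  step 4. node 3  ⊔preds={0,1,2,3,4}  new={4}  old={}  +wl: 2
  step 5. node 4  ⊔preds={}  new={0,1,2,3,4}  old={1}  +wl: 3
  step 6. node 5  ⊔preds={4}  new={0,2,4}  old={}  +wl: 1
  step 7. node 6  ⊔preds={0,1,2,3,4}  new={2,4}  old={}  +wl: 
  step 8. node 7  ⊔preds={}  new={3,4}  old={4}  +wl: 5
  step 9. node 2  ⊔preds={0,2,4}  new={0,1,2,3,4}  stable
  step 10. node 3  ⊔preds={0,1,2,3,4}  new={4}  stable
  step 11. node 1  ⊔preds={0,2,3,4}  new={0,1,2,3,4}  stable
  step 12. node 5  ⊔preds={3,4}  new={0,2,4}  stable

Least fixpoint reached:
  node 0: {0,4}
  node 1: {0,1,2,3,4}
  node 2: {0,1,2,3,4}
  node 3: {4}
  node 4: {0,1,2,3,4}
  node 5: {0,2,4}
  node 6: {2,4}
  node 7: {3,4}

yes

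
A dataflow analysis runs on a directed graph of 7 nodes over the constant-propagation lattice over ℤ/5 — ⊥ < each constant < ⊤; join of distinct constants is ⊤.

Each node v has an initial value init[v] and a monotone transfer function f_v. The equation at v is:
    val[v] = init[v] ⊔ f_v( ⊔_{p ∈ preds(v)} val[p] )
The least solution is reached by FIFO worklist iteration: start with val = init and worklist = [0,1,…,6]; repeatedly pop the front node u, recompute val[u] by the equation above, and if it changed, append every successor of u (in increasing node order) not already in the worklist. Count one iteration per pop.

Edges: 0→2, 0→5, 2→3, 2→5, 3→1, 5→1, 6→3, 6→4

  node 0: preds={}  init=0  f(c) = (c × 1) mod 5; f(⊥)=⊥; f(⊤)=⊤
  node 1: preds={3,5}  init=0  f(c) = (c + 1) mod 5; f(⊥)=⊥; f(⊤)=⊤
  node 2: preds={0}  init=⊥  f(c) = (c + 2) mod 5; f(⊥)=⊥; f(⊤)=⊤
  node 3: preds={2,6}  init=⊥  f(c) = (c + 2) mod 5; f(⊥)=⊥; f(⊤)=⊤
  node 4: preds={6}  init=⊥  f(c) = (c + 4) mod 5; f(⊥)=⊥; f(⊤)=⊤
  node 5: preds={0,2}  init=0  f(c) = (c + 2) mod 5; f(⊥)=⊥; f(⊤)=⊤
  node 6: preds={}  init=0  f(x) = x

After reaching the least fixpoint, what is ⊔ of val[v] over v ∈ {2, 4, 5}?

Trace (8 dequeues):
  [1] u=0 | in ⊥ | out 0 | ==
  [2] u=1 | in 0 | out ⊤ | prev 0 | push {}
  [3] u=2 | in 0 | out 2 | prev ⊥ | push {}
  [4] u=3 | in ⊤ | out ⊤ | prev ⊥ | push {1}
  [5] u=4 | in 0 | out 4 | prev ⊥ | push {}
  [6] u=5 | in ⊤ | out ⊤ | prev 0 | push {}
  [7] u=6 | in ⊥ | out 0 | ==
  [8] u=1 | in ⊤ | out ⊤ | ==

Converged values:
  [0] 0
  [1] ⊤
  [2] 2
  [3] ⊤
  [4] 4
  [5] ⊤
  [6] 0

⊤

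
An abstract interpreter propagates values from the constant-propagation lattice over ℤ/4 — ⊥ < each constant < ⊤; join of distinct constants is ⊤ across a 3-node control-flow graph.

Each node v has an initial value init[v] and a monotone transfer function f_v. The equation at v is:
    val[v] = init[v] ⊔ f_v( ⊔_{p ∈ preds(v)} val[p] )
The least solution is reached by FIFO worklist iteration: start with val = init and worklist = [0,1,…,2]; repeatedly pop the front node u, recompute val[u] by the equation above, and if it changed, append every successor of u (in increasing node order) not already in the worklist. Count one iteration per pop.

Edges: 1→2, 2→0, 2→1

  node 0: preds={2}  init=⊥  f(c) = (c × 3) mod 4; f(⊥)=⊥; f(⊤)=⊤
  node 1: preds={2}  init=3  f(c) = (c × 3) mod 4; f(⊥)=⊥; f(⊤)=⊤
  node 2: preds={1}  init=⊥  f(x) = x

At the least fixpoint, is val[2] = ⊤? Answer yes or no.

yes

Trace (8 dequeues):
  [1] u=0 | in ⊥ | out ⊥ | ==
  [2] u=1 | in ⊥ | out 3 | ==
  [3] u=2 | in 3 | out 3 | prev ⊥ | push {0,1}
  [4] u=0 | in 3 | out 1 | prev ⊥ | push {}
  [5] u=1 | in 3 | out ⊤ | prev 3 | push {2}
  [6] u=2 | in ⊤ | out ⊤ | prev 3 | push {0,1}
  [7] u=0 | in ⊤ | out ⊤ | prev 1 | push {}
  [8] u=1 | in ⊤ | out ⊤ | ==

Converged values:
  [0] ⊤
  [1] ⊤
  [2] ⊤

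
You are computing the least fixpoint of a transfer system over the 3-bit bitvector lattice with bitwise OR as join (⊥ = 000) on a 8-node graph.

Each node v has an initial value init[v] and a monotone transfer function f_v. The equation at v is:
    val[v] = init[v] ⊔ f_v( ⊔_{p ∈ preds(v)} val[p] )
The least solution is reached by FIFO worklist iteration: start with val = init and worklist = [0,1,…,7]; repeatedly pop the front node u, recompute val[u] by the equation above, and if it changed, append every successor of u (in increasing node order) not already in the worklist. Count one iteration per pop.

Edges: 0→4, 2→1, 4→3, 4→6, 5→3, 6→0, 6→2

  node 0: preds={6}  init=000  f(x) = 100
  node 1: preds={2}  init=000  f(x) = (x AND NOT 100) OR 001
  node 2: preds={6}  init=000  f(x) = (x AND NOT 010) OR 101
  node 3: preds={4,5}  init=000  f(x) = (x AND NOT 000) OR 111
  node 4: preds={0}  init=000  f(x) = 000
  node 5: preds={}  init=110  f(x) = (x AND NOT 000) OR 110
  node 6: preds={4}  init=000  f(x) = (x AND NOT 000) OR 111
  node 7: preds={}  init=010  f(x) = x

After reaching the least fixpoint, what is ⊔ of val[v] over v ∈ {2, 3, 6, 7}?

Iteration log — 11 steps:
  step 1. node 0  ⊔preds=000  new=100  old=000  +wl: 
  step 2. node 1  ⊔preds=000  new=001  old=000  +wl: 
  step 3. node 2  ⊔preds=000  new=101  old=000  +wl: 1
  step 4. node 3  ⊔preds=110  new=111  old=000  +wl: 
  step 5. node 4  ⊔preds=100  new=000  stable
  step 6. node 5  ⊔preds=000  new=110  stable
  step 7. node 6  ⊔preds=000  new=111  old=000  +wl: 0,2
  step 8. node 7  ⊔preds=000  new=010  stable
  step 9. node 1  ⊔preds=101  new=001  stable
  step 10. node 0  ⊔preds=111  new=100  stable
  step 11. node 2  ⊔preds=111  new=101  stable

Least fixpoint reached:
  node 0: 100
  node 1: 001
  node 2: 101
  node 3: 111
  node 4: 000
  node 5: 110
  node 6: 111
  node 7: 010

111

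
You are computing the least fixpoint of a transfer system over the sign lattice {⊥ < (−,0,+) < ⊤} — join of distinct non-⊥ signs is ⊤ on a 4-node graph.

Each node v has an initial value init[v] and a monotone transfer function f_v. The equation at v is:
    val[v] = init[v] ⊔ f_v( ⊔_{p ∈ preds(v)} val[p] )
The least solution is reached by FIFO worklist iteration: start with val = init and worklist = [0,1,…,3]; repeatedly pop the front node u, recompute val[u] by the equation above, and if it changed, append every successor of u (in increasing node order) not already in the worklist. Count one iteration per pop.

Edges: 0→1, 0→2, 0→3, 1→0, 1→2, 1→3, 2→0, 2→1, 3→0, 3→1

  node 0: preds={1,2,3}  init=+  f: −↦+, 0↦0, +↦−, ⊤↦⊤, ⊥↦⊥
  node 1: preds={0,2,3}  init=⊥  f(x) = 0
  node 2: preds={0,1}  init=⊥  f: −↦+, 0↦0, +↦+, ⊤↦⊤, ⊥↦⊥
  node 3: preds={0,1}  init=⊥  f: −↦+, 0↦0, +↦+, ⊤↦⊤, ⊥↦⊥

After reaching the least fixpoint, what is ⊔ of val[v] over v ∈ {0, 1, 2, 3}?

⊤

Iteration log — 8 steps:
  step 1. node 0  ⊔preds=⊥  new=+  stable
  step 2. node 1  ⊔preds=+  new=0  old=⊥  +wl: 0
  step 3. node 2  ⊔preds=⊤  new=⊤  old=⊥  +wl: 1
  step 4. node 3  ⊔preds=⊤  new=⊤  old=⊥  +wl: 
  step 5. node 0  ⊔preds=⊤  new=⊤  old=+  +wl: 2,3
  step 6. node 1  ⊔preds=⊤  new=0  stable
  step 7. node 2  ⊔preds=⊤  new=⊤  stable
  step 8. node 3  ⊔preds=⊤  new=⊤  stable

Least fixpoint reached:
  node 0: ⊤
  node 1: 0
  node 2: ⊤
  node 3: ⊤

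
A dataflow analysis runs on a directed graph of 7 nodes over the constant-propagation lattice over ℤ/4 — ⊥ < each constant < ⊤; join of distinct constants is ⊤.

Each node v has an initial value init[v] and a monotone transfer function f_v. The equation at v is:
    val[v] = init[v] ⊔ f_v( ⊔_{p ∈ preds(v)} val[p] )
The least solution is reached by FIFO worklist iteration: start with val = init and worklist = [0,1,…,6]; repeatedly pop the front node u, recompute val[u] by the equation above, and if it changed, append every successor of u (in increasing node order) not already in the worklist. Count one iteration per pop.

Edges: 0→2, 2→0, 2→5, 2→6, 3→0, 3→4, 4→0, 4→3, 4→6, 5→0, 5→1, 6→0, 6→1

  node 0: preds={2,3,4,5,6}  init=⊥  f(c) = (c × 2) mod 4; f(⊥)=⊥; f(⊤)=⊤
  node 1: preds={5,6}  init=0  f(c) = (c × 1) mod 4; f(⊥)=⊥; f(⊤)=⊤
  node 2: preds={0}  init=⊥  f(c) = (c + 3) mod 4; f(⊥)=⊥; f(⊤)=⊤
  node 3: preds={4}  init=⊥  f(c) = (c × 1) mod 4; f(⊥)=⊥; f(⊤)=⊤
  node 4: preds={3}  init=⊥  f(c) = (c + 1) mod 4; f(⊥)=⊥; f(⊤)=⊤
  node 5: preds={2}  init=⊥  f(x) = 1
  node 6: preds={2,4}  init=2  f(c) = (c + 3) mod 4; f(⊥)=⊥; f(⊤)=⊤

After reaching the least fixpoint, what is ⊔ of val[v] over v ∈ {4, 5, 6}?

Worklist (15 pops):
  #1 pop 0: in=2 → 0 (was ⊥); enqueue []
  #2 pop 1: in=2 → ⊤ (was 0); enqueue []
  #3 pop 2: in=0 → 3 (was ⊥); enqueue [0]
  #4 pop 3: in=⊥ → ⊥ (no change)
  #5 pop 4: in=⊥ → ⊥ (no change)
  #6 pop 5: in=3 → 1 (was ⊥); enqueue [1]
  #7 pop 6: in=3 → 2 (no change)
  #8 pop 0: in=⊤ → ⊤ (was 0); enqueue [2]
  #9 pop 1: in=⊤ → ⊤ (no change)
  #10 pop 2: in=⊤ → ⊤ (was 3); enqueue [0,5,6]
  #11 pop 0: in=⊤ → ⊤ (no change)
  #12 pop 5: in=⊤ → 1 (no change)
  #13 pop 6: in=⊤ → ⊤ (was 2); enqueue [0,1]
  #14 pop 0: in=⊤ → ⊤ (no change)
  #15 pop 1: in=⊤ → ⊤ (no change)

Fixpoint:
  val[0] = ⊤
  val[1] = ⊤
  val[2] = ⊤
  val[3] = ⊥
  val[4] = ⊥
  val[5] = 1
  val[6] = ⊤

⊤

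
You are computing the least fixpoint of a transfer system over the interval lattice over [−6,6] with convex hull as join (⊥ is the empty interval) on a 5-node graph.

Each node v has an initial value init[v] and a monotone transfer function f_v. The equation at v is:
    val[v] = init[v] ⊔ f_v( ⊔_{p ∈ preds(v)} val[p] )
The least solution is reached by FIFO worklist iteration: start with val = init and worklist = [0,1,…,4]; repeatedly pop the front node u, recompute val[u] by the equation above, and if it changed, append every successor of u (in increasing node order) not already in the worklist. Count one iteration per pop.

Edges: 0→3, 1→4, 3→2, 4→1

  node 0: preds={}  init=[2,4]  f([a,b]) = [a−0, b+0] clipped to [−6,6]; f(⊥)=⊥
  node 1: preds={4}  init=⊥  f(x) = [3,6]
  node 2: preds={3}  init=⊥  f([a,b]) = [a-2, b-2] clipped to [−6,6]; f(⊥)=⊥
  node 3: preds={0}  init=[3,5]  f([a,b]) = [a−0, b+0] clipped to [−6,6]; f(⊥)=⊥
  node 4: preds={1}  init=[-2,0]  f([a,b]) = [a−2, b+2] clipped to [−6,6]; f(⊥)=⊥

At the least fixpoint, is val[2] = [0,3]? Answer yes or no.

Worklist (7 pops):
  #1 pop 0: in=⊥ → [2,4] (no change)
  #2 pop 1: in=[-2,0] → [3,6] (was ⊥); enqueue []
  #3 pop 2: in=[3,5] → [1,3] (was ⊥); enqueue []
  #4 pop 3: in=[2,4] → [2,5] (was [3,5]); enqueue [2]
  #5 pop 4: in=[3,6] → [-2,6] (was [-2,0]); enqueue [1]
  #6 pop 2: in=[2,5] → [0,3] (was [1,3]); enqueue []
  #7 pop 1: in=[-2,6] → [3,6] (no change)

Fixpoint:
  val[0] = [2,4]
  val[1] = [3,6]
  val[2] = [0,3]
  val[3] = [2,5]
  val[4] = [-2,6]

yes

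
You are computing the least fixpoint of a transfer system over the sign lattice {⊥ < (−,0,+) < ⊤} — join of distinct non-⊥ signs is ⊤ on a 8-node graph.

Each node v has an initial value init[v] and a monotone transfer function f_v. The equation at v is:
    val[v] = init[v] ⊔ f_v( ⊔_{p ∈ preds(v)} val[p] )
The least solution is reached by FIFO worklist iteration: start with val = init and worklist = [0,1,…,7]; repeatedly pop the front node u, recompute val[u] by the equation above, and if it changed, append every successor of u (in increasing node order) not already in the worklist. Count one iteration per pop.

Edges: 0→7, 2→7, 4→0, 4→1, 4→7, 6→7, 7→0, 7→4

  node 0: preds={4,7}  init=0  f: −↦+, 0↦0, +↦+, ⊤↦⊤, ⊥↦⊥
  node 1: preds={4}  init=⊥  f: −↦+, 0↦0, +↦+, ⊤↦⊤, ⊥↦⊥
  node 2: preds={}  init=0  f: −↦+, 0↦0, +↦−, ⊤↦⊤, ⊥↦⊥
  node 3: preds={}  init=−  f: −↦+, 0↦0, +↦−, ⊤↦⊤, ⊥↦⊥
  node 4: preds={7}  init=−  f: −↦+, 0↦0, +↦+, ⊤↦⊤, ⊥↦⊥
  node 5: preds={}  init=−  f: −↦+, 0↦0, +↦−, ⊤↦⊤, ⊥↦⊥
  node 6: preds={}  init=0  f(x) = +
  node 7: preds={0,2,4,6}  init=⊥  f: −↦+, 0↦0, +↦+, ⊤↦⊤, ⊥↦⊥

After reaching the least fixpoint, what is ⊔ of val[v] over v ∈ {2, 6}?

Trace (13 dequeues):
  [1] u=0 | in − | out ⊤ | prev 0 | push {}
  [2] u=1 | in − | out + | prev ⊥ | push {}
  [3] u=2 | in ⊥ | out 0 | ==
  [4] u=3 | in ⊥ | out − | ==
  [5] u=4 | in ⊥ | out − | ==
  [6] u=5 | in ⊥ | out − | ==
  [7] u=6 | in ⊥ | out ⊤ | prev 0 | push {}
  [8] u=7 | in ⊤ | out ⊤ | prev ⊥ | push {0,4}
  [9] u=0 | in ⊤ | out ⊤ | ==
  [10] u=4 | in ⊤ | out ⊤ | prev − | push {0,1,7}
  [11] u=0 | in ⊤ | out ⊤ | ==
  [12] u=1 | in ⊤ | out ⊤ | prev + | push {}
  [13] u=7 | in ⊤ | out ⊤ | ==

Converged values:
  [0] ⊤
  [1] ⊤
  [2] 0
  [3] −
  [4] ⊤
  [5] −
  [6] ⊤
  [7] ⊤

⊤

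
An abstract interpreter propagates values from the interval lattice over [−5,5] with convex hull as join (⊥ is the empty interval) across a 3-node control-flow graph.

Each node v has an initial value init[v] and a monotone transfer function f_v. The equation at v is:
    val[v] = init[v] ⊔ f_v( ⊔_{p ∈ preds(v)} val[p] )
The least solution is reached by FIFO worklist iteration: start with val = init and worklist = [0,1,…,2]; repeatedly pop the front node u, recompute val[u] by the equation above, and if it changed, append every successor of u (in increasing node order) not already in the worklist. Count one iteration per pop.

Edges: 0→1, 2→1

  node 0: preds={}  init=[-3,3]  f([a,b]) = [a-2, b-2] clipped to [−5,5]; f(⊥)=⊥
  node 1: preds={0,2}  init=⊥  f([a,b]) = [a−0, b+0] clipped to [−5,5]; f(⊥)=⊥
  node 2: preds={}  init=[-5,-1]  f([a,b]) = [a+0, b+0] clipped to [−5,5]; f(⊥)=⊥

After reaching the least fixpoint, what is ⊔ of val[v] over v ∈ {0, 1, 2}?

Trace (3 dequeues):
  [1] u=0 | in ⊥ | out [-3,3] | ==
  [2] u=1 | in [-5,3] | out [-5,3] | prev ⊥ | push {}
  [3] u=2 | in ⊥ | out [-5,-1] | ==

Converged values:
  [0] [-3,3]
  [1] [-5,3]
  [2] [-5,-1]

[-5,3]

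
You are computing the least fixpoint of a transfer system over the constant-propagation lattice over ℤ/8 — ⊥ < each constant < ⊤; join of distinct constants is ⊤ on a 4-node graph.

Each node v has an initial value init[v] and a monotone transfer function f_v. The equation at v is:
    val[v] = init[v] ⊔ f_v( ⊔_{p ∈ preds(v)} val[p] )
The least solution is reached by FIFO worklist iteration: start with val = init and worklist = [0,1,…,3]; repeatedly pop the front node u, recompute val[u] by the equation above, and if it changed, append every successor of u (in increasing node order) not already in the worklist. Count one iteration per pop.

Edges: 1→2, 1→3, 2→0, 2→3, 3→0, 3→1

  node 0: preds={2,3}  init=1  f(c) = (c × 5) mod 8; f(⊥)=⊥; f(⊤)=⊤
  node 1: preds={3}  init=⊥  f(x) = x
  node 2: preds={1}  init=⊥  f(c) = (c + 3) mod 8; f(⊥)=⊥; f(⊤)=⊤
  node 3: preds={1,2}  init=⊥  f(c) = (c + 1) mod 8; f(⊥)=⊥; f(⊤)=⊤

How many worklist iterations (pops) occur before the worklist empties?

4

Worklist (4 pops):
  #1 pop 0: in=⊥ → 1 (no change)
  #2 pop 1: in=⊥ → ⊥ (no change)
  #3 pop 2: in=⊥ → ⊥ (no change)
  #4 pop 3: in=⊥ → ⊥ (no change)

Fixpoint:
  val[0] = 1
  val[1] = ⊥
  val[2] = ⊥
  val[3] = ⊥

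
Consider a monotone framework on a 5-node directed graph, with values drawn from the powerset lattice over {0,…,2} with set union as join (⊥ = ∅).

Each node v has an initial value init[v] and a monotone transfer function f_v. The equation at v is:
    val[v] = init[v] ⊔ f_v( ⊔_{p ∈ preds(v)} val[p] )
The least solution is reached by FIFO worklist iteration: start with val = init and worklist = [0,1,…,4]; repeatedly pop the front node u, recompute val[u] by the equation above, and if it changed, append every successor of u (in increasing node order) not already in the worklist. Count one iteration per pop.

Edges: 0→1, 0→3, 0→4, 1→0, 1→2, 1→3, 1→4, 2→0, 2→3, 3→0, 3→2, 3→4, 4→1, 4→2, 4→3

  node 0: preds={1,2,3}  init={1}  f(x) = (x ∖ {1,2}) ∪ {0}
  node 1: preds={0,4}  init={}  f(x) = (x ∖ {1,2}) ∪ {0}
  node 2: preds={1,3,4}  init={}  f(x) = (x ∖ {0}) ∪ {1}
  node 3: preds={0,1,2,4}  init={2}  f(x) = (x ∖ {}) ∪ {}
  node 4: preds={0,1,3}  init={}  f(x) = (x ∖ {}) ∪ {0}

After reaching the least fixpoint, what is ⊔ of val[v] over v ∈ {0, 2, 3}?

Trace (9 dequeues):
  [1] u=0 | in {2} | out {0,1} | prev {1} | push {}
  [2] u=1 | in {0,1} | out {0} | prev {} | push {0}
  [3] u=2 | in {0,2} | out {1,2} | prev {} | push {}
  [4] u=3 | in {0,1,2} | out {0,1,2} | prev {2} | push {2}
  [5] u=4 | in {0,1,2} | out {0,1,2} | prev {} | push {1,3}
  [6] u=0 | in {0,1,2} | out {0,1} | ==
  [7] u=2 | in {0,1,2} | out {1,2} | ==
  [8] u=1 | in {0,1,2} | out {0} | ==
  [9] u=3 | in {0,1,2} | out {0,1,2} | ==

Converged values:
  [0] {0,1}
  [1] {0}
  [2] {1,2}
  [3] {0,1,2}
  [4] {0,1,2}

{0,1,2}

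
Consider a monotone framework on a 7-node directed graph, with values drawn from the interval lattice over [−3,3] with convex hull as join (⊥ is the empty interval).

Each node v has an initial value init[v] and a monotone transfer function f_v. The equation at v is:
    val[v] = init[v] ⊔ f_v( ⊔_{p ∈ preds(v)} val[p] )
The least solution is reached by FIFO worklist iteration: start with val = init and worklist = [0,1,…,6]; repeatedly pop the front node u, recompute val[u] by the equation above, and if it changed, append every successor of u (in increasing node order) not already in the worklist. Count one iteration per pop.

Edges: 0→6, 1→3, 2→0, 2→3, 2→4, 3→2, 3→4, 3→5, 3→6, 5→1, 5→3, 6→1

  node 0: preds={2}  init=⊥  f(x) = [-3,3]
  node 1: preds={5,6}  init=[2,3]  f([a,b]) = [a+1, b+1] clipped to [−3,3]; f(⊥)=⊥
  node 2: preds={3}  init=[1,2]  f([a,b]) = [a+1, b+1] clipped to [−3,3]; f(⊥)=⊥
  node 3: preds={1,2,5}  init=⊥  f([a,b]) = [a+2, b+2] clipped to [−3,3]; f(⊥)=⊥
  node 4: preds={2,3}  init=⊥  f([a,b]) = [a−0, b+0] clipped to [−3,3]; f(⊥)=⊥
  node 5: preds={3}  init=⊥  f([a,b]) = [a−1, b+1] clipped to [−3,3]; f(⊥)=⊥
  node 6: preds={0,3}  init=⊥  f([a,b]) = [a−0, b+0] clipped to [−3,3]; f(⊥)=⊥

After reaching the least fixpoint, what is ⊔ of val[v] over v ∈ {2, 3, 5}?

Iteration log — 17 steps:
  step 1. node 0  ⊔preds=[1,2]  new=[-3,3]  old=⊥  +wl: 
  step 2. node 1  ⊔preds=⊥  new=[2,3]  stable
  step 3. node 2  ⊔preds=⊥  new=[1,2]  stable
  step 4. node 3  ⊔preds=[1,3]  new=[3,3]  old=⊥  +wl: 2
  step 5. node 4  ⊔preds=[1,3]  new=[1,3]  old=⊥  +wl: 
  step 6. node 5  ⊔preds=[3,3]  new=[2,3]  old=⊥  +wl: 1,3
  step 7. node 6  ⊔preds=[-3,3]  new=[-3,3]  old=⊥  +wl: 
  step 8. node 2  ⊔preds=[3,3]  new=[1,3]  old=[1,2]  +wl: 0,4
  step 9. node 1  ⊔preds=[-3,3]  new=[-2,3]  old=[2,3]  +wl: 
  step 10. node 3  ⊔preds=[-2,3]  new=[0,3]  old=[3,3]  +wl: 2,5,6
  step 11. node 0  ⊔preds=[1,3]  new=[-3,3]  stable
  step 12. node 4  ⊔preds=[0,3]  new=[0,3]  old=[1,3]  +wl: 
  step 13. node 2  ⊔preds=[0,3]  new=[1,3]  stable
  step 14. node 5  ⊔preds=[0,3]  new=[-1,3]  old=[2,3]  +wl: 1,3
  step 15. node 6  ⊔preds=[-3,3]  new=[-3,3]  stable
  step 16. node 1  ⊔preds=[-3,3]  new=[-2,3]  stable
  step 17. node 3  ⊔preds=[-2,3]  new=[0,3]  stable

Least fixpoint reached:
  node 0: [-3,3]
  node 1: [-2,3]
  node 2: [1,3]
  node 3: [0,3]
  node 4: [0,3]
  node 5: [-1,3]
  node 6: [-3,3]

[-1,3]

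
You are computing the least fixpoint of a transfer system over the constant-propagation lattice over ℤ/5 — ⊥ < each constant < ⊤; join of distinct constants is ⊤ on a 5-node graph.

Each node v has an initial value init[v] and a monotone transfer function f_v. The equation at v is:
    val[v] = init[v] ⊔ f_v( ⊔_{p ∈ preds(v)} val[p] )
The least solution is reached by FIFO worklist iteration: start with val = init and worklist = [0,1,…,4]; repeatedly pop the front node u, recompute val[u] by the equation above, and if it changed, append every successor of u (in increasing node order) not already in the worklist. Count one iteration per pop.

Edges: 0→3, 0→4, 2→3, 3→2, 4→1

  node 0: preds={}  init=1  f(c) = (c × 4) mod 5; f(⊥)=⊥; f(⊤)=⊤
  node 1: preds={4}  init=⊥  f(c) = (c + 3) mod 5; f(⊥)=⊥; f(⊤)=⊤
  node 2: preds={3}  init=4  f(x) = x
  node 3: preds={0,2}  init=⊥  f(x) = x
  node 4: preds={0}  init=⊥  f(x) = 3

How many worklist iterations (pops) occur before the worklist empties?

Worklist (8 pops):
  #1 pop 0: in=⊥ → 1 (no change)
  #2 pop 1: in=⊥ → ⊥ (no change)
  #3 pop 2: in=⊥ → 4 (no change)
  #4 pop 3: in=⊤ → ⊤ (was ⊥); enqueue [2]
  #5 pop 4: in=1 → 3 (was ⊥); enqueue [1]
  #6 pop 2: in=⊤ → ⊤ (was 4); enqueue [3]
  #7 pop 1: in=3 → 1 (was ⊥); enqueue []
  #8 pop 3: in=⊤ → ⊤ (no change)

Fixpoint:
  val[0] = 1
  val[1] = 1
  val[2] = ⊤
  val[3] = ⊤
  val[4] = 3

8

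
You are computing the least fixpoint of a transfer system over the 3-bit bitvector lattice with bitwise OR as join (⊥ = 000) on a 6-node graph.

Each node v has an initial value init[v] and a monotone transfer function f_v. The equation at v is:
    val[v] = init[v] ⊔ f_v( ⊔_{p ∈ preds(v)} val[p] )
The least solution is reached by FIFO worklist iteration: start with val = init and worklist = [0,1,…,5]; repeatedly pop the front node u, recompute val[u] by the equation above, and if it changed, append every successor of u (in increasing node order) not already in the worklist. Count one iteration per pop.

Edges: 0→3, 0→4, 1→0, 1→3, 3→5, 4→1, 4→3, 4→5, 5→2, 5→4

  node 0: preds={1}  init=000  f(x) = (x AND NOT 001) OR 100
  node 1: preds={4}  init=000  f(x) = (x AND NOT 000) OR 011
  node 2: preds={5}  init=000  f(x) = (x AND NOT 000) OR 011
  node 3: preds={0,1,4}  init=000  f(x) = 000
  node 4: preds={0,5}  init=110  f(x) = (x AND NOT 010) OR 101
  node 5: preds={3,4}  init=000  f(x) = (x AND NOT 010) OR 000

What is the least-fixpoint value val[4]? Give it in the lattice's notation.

Iteration log — 11 steps:
  step 1. node 0  ⊔preds=000  new=100  old=000  +wl: 
  step 2. node 1  ⊔preds=110  new=111  old=000  +wl: 0
  step 3. node 2  ⊔preds=000  new=011  old=000  +wl: 
  step 4. node 3  ⊔preds=111  new=000  stable
  step 5. node 4  ⊔preds=100  new=111  old=110  +wl: 1,3
  step 6. node 5  ⊔preds=111  new=101  old=000  +wl: 2,4
  step 7. node 0  ⊔preds=111  new=110  old=100  +wl: 
  step 8. node 1  ⊔preds=111  new=111  stable
  step 9. node 3  ⊔preds=111  new=000  stable
  step 10. node 2  ⊔preds=101  new=111  old=011  +wl: 
  step 11. node 4  ⊔preds=111  new=111  stable

Least fixpoint reached:
  node 0: 110
  node 1: 111
  node 2: 111
  node 3: 000
  node 4: 111
  node 5: 101

111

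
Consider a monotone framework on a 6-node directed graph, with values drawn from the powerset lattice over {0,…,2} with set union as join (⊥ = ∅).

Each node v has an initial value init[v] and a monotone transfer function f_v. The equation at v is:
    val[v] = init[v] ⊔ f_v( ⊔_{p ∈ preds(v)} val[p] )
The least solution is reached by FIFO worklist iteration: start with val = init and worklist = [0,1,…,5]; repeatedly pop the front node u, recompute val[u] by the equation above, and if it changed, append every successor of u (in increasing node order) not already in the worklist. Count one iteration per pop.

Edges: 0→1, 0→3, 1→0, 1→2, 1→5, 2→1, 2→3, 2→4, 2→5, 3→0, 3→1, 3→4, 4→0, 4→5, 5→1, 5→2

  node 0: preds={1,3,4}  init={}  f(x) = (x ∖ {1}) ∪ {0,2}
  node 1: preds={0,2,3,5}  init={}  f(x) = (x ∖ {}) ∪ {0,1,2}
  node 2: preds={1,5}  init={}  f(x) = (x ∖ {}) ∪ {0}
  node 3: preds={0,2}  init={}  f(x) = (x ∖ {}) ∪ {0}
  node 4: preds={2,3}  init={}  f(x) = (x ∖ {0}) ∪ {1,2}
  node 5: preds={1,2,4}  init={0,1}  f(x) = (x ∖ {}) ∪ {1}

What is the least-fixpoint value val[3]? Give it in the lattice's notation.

Trace (9 dequeues):
  [1] u=0 | in {} | out {0,2} | prev {} | push {}
  [2] u=1 | in {0,1,2} | out {0,1,2} | prev {} | push {0}
  [3] u=2 | in {0,1,2} | out {0,1,2} | prev {} | push {1}
  [4] u=3 | in {0,1,2} | out {0,1,2} | prev {} | push {}
  [5] u=4 | in {0,1,2} | out {1,2} | prev {} | push {}
  [6] u=5 | in {0,1,2} | out {0,1,2} | prev {0,1} | push {2}
  [7] u=0 | in {0,1,2} | out {0,2} | ==
  [8] u=1 | in {0,1,2} | out {0,1,2} | ==
  [9] u=2 | in {0,1,2} | out {0,1,2} | ==

Converged values:
  [0] {0,2}
  [1] {0,1,2}
  [2] {0,1,2}
  [3] {0,1,2}
  [4] {1,2}
  [5] {0,1,2}

{0,1,2}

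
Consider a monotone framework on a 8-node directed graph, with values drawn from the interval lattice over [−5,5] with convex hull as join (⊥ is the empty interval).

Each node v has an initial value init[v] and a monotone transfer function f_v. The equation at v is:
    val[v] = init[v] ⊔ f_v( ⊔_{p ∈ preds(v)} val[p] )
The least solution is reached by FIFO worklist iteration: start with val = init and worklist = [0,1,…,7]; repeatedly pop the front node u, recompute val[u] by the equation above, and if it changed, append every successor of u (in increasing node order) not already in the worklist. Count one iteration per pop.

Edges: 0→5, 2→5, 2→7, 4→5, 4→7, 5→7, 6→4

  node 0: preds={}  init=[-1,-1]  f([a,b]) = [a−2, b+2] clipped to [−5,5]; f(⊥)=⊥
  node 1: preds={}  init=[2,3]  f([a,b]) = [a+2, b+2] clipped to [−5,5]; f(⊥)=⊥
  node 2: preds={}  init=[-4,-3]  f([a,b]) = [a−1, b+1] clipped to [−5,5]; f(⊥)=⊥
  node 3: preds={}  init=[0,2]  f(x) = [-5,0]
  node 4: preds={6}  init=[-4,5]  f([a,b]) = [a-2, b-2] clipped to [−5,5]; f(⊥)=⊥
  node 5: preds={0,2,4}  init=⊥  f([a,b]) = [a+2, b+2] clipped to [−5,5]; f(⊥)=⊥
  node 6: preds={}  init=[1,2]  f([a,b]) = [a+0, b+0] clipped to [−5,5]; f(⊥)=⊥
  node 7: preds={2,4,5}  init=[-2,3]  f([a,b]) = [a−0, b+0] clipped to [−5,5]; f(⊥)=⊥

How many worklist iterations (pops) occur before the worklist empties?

8

Trace (8 dequeues):
  [1] u=0 | in ⊥ | out [-1,-1] | ==
  [2] u=1 | in ⊥ | out [2,3] | ==
  [3] u=2 | in ⊥ | out [-4,-3] | ==
  [4] u=3 | in ⊥ | out [-5,2] | prev [0,2] | push {}
  [5] u=4 | in [1,2] | out [-4,5] | ==
  [6] u=5 | in [-4,5] | out [-2,5] | prev ⊥ | push {}
  [7] u=6 | in ⊥ | out [1,2] | ==
  [8] u=7 | in [-4,5] | out [-4,5] | prev [-2,3] | push {}

Converged values:
  [0] [-1,-1]
  [1] [2,3]
  [2] [-4,-3]
  [3] [-5,2]
  [4] [-4,5]
  [5] [-2,5]
  [6] [1,2]
  [7] [-4,5]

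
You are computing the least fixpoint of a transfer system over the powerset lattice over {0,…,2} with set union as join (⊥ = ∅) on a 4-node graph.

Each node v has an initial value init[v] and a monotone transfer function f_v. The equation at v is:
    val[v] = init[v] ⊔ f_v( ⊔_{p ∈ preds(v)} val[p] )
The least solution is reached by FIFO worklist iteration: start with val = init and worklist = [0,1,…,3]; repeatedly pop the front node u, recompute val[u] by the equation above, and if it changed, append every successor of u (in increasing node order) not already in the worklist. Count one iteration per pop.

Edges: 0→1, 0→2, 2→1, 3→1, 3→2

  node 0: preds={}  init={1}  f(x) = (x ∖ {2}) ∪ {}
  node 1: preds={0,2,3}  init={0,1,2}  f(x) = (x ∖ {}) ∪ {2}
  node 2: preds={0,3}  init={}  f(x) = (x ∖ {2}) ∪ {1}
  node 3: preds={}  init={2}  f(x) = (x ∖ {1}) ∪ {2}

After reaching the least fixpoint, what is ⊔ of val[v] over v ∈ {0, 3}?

Trace (5 dequeues):
  [1] u=0 | in {} | out {1} | ==
  [2] u=1 | in {1,2} | out {0,1,2} | ==
  [3] u=2 | in {1,2} | out {1} | prev {} | push {1}
  [4] u=3 | in {} | out {2} | ==
  [5] u=1 | in {1,2} | out {0,1,2} | ==

Converged values:
  [0] {1}
  [1] {0,1,2}
  [2] {1}
  [3] {2}

{1,2}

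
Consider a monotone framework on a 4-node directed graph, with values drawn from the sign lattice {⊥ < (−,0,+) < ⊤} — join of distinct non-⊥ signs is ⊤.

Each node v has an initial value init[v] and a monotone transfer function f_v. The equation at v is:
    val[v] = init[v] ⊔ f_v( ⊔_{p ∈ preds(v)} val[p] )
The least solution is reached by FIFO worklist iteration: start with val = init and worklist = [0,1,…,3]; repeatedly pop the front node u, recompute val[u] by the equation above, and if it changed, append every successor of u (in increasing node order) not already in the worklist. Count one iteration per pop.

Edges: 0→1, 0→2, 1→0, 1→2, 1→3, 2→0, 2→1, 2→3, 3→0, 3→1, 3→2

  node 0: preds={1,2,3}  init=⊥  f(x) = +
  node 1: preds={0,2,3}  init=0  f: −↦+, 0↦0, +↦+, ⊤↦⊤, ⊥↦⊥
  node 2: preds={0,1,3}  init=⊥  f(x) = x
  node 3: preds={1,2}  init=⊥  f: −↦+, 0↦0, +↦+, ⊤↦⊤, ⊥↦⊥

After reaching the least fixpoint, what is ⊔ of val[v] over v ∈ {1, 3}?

⊤

Trace (7 dequeues):
  [1] u=0 | in 0 | out + | prev ⊥ | push {}
  [2] u=1 | in + | out ⊤ | prev 0 | push {0}
  [3] u=2 | in ⊤ | out ⊤ | prev ⊥ | push {1}
  [4] u=3 | in ⊤ | out ⊤ | prev ⊥ | push {2}
  [5] u=0 | in ⊤ | out + | ==
  [6] u=1 | in ⊤ | out ⊤ | ==
  [7] u=2 | in ⊤ | out ⊤ | ==

Converged values:
  [0] +
  [1] ⊤
  [2] ⊤
  [3] ⊤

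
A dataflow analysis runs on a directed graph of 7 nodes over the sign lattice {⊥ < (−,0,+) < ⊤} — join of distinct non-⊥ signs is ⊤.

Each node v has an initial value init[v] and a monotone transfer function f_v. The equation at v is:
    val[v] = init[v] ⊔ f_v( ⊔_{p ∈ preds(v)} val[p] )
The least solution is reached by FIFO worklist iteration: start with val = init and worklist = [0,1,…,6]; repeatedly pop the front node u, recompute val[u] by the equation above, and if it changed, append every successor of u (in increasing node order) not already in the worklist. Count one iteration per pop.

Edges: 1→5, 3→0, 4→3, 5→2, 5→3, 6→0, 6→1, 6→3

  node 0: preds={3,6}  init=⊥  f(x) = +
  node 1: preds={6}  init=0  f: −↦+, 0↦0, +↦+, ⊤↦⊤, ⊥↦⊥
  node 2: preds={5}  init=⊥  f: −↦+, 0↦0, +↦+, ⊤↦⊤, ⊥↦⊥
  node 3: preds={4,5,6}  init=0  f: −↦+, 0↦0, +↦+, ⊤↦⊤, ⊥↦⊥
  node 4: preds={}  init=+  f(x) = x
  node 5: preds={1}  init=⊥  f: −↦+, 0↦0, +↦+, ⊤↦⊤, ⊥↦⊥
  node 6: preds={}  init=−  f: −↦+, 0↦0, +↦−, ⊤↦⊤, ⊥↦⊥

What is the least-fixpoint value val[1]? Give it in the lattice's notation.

⊤

Iteration log — 10 steps:
  step 1. node 0  ⊔preds=⊤  new=+  old=⊥  +wl: 
  step 2. node 1  ⊔preds=−  new=⊤  old=0  +wl: 
  step 3. node 2  ⊔preds=⊥  new=⊥  stable
  step 4. node 3  ⊔preds=⊤  new=⊤  old=0  +wl: 0
  step 5. node 4  ⊔preds=⊥  new=+  stable
  step 6. node 5  ⊔preds=⊤  new=⊤  old=⊥  +wl: 2,3
  step 7. node 6  ⊔preds=⊥  new=−  stable
  step 8. node 0  ⊔preds=⊤  new=+  stable
  step 9. node 2  ⊔preds=⊤  new=⊤  old=⊥  +wl: 
  step 10. node 3  ⊔preds=⊤  new=⊤  stable

Least fixpoint reached:
  node 0: +
  node 1: ⊤
  node 2: ⊤
  node 3: ⊤
  node 4: +
  node 5: ⊤
  node 6: −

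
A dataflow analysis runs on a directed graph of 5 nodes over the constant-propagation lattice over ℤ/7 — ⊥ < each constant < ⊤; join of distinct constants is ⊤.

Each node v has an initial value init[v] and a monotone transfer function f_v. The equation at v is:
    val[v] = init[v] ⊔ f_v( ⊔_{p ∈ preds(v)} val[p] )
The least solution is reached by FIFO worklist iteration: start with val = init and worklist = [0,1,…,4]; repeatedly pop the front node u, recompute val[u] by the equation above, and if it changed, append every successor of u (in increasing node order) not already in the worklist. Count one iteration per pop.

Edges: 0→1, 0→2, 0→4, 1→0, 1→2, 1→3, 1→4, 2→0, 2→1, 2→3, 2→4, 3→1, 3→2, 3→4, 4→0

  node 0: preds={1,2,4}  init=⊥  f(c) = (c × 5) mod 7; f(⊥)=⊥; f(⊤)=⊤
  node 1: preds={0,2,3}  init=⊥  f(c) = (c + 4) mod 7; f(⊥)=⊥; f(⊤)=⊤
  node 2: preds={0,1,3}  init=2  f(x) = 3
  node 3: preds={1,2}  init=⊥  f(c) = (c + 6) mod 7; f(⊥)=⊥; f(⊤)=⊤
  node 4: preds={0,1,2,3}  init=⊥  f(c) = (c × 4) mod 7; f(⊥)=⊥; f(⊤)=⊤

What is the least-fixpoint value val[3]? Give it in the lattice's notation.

Iteration log — 9 steps:
  step 1. node 0  ⊔preds=2  new=3  old=⊥  +wl: 
  step 2. node 1  ⊔preds=⊤  new=⊤  old=⊥  +wl: 0
  step 3. node 2  ⊔preds=⊤  new=⊤  old=2  +wl: 1
  step 4. node 3  ⊔preds=⊤  new=⊤  old=⊥  +wl: 2
  step 5. node 4  ⊔preds=⊤  new=⊤  old=⊥  +wl: 
  step 6. node 0  ⊔preds=⊤  new=⊤  old=3  +wl: 4
  step 7. node 1  ⊔preds=⊤  new=⊤  stable
  step 8. node 2  ⊔preds=⊤  new=⊤  stable
  step 9. node 4  ⊔preds=⊤  new=⊤  stable

Least fixpoint reached:
  node 0: ⊤
  node 1: ⊤
  node 2: ⊤
  node 3: ⊤
  node 4: ⊤

⊤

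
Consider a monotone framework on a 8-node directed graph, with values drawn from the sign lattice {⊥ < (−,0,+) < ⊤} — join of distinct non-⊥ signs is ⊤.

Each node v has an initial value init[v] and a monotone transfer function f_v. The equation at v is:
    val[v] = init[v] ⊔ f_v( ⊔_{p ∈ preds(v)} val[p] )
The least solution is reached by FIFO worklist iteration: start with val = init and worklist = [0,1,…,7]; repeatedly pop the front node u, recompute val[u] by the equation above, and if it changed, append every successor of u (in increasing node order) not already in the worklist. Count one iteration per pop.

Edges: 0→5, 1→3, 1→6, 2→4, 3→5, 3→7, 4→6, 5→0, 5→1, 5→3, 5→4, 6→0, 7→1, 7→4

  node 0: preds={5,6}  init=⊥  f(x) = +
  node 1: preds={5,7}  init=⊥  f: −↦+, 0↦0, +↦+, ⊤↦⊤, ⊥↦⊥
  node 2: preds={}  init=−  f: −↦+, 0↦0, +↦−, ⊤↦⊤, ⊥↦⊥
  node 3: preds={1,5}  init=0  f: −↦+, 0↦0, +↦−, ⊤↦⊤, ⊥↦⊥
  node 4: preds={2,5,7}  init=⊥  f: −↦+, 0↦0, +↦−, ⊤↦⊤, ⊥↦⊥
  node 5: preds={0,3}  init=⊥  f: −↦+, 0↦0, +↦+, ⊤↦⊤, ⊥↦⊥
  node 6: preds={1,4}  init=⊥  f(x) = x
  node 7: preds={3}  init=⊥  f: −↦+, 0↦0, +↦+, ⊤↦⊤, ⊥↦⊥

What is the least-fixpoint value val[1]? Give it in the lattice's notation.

Worklist (18 pops):
  #1 pop 0: in=⊥ → + (was ⊥); enqueue []
  #2 pop 1: in=⊥ → ⊥ (no change)
  #3 pop 2: in=⊥ → − (no change)
  #4 pop 3: in=⊥ → 0 (no change)
  #5 pop 4: in=− → + (was ⊥); enqueue []
  #6 pop 5: in=⊤ → ⊤ (was ⊥); enqueue [0,1,3,4]
  #7 pop 6: in=+ → + (was ⊥); enqueue []
  #8 pop 7: in=0 → 0 (was ⊥); enqueue []
  #9 pop 0: in=⊤ → + (no change)
  #10 pop 1: in=⊤ → ⊤ (was ⊥); enqueue [6]
  #11 pop 3: in=⊤ → ⊤ (was 0); enqueue [5,7]
  #12 pop 4: in=⊤ → ⊤ (was +); enqueue []
  #13 pop 6: in=⊤ → ⊤ (was +); enqueue [0]
  #14 pop 5: in=⊤ → ⊤ (no change)
  #15 pop 7: in=⊤ → ⊤ (was 0); enqueue [1,4]
  #16 pop 0: in=⊤ → + (no change)
  #17 pop 1: in=⊤ → ⊤ (no change)
  #18 pop 4: in=⊤ → ⊤ (no change)

Fixpoint:
  val[0] = +
  val[1] = ⊤
  val[2] = −
  val[3] = ⊤
  val[4] = ⊤
  val[5] = ⊤
  val[6] = ⊤
  val[7] = ⊤

⊤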